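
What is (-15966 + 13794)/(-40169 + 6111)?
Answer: 1086/17029 ≈ 0.063774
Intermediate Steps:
(-15966 + 13794)/(-40169 + 6111) = -2172/(-34058) = -2172*(-1/34058) = 1086/17029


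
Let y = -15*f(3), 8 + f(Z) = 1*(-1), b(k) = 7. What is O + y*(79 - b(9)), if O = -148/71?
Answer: 689972/71 ≈ 9717.9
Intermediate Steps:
f(Z) = -9 (f(Z) = -8 + 1*(-1) = -8 - 1 = -9)
y = 135 (y = -15*(-9) = 135)
O = -148/71 (O = -148*1/71 = -148/71 ≈ -2.0845)
O + y*(79 - b(9)) = -148/71 + 135*(79 - 1*7) = -148/71 + 135*(79 - 7) = -148/71 + 135*72 = -148/71 + 9720 = 689972/71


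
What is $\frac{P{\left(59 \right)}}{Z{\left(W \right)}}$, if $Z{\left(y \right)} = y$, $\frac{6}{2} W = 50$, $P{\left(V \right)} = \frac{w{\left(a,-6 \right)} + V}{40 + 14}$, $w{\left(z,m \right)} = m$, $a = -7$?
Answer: $\frac{53}{900} \approx 0.058889$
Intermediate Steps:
$P{\left(V \right)} = - \frac{1}{9} + \frac{V}{54}$ ($P{\left(V \right)} = \frac{-6 + V}{40 + 14} = \frac{-6 + V}{54} = \left(-6 + V\right) \frac{1}{54} = - \frac{1}{9} + \frac{V}{54}$)
$W = \frac{50}{3}$ ($W = \frac{1}{3} \cdot 50 = \frac{50}{3} \approx 16.667$)
$\frac{P{\left(59 \right)}}{Z{\left(W \right)}} = \frac{- \frac{1}{9} + \frac{1}{54} \cdot 59}{\frac{50}{3}} = \left(- \frac{1}{9} + \frac{59}{54}\right) \frac{3}{50} = \frac{53}{54} \cdot \frac{3}{50} = \frac{53}{900}$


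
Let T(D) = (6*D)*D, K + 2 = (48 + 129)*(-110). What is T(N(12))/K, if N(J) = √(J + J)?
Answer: -9/1217 ≈ -0.0073952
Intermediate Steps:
N(J) = √2*√J (N(J) = √(2*J) = √2*√J)
K = -19472 (K = -2 + (48 + 129)*(-110) = -2 + 177*(-110) = -2 - 19470 = -19472)
T(D) = 6*D²
T(N(12))/K = (6*(√2*√12)²)/(-19472) = (6*(√2*(2*√3))²)*(-1/19472) = (6*(2*√6)²)*(-1/19472) = (6*24)*(-1/19472) = 144*(-1/19472) = -9/1217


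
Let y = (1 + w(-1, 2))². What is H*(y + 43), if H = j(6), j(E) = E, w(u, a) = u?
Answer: 258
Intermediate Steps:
H = 6
y = 0 (y = (1 - 1)² = 0² = 0)
H*(y + 43) = 6*(0 + 43) = 6*43 = 258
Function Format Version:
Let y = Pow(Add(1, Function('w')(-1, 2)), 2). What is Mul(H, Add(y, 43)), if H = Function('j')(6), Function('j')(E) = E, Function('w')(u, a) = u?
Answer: 258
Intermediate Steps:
H = 6
y = 0 (y = Pow(Add(1, -1), 2) = Pow(0, 2) = 0)
Mul(H, Add(y, 43)) = Mul(6, Add(0, 43)) = Mul(6, 43) = 258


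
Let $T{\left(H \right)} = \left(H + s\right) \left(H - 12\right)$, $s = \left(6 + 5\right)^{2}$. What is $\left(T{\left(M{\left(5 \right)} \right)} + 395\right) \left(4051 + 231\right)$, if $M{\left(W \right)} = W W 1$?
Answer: $9818626$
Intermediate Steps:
$s = 121$ ($s = 11^{2} = 121$)
$M{\left(W \right)} = W^{2}$ ($M{\left(W \right)} = W^{2} \cdot 1 = W^{2}$)
$T{\left(H \right)} = \left(-12 + H\right) \left(121 + H\right)$ ($T{\left(H \right)} = \left(H + 121\right) \left(H - 12\right) = \left(121 + H\right) \left(-12 + H\right) = \left(-12 + H\right) \left(121 + H\right)$)
$\left(T{\left(M{\left(5 \right)} \right)} + 395\right) \left(4051 + 231\right) = \left(\left(-1452 + \left(5^{2}\right)^{2} + 109 \cdot 5^{2}\right) + 395\right) \left(4051 + 231\right) = \left(\left(-1452 + 25^{2} + 109 \cdot 25\right) + 395\right) 4282 = \left(\left(-1452 + 625 + 2725\right) + 395\right) 4282 = \left(1898 + 395\right) 4282 = 2293 \cdot 4282 = 9818626$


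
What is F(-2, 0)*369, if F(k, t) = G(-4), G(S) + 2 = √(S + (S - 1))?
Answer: -738 + 1107*I ≈ -738.0 + 1107.0*I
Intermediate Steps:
G(S) = -2 + √(-1 + 2*S) (G(S) = -2 + √(S + (S - 1)) = -2 + √(S + (-1 + S)) = -2 + √(-1 + 2*S))
F(k, t) = -2 + 3*I (F(k, t) = -2 + √(-1 + 2*(-4)) = -2 + √(-1 - 8) = -2 + √(-9) = -2 + 3*I)
F(-2, 0)*369 = (-2 + 3*I)*369 = -738 + 1107*I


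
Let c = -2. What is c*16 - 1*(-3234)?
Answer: 3202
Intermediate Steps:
c*16 - 1*(-3234) = -2*16 - 1*(-3234) = -32 + 3234 = 3202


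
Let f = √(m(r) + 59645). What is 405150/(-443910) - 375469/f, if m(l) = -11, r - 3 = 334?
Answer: -13505/14797 - 375469*√6626/19878 ≈ -1538.5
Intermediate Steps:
r = 337 (r = 3 + 334 = 337)
f = 3*√6626 (f = √(-11 + 59645) = √59634 = 3*√6626 ≈ 244.20)
405150/(-443910) - 375469/f = 405150/(-443910) - 375469*√6626/19878 = 405150*(-1/443910) - 375469*√6626/19878 = -13505/14797 - 375469*√6626/19878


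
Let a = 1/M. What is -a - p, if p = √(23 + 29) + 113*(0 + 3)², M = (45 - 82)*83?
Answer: -3123206/3071 - 2*√13 ≈ -1024.2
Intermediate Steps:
M = -3071 (M = -37*83 = -3071)
a = -1/3071 (a = 1/(-3071) = -1/3071 ≈ -0.00032563)
p = 1017 + 2*√13 (p = √52 + 113*3² = 2*√13 + 113*9 = 2*√13 + 1017 = 1017 + 2*√13 ≈ 1024.2)
-a - p = -1*(-1/3071) - (1017 + 2*√13) = 1/3071 + (-1017 - 2*√13) = -3123206/3071 - 2*√13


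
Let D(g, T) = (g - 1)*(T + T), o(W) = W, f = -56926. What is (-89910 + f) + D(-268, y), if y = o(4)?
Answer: -148988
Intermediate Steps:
y = 4
D(g, T) = 2*T*(-1 + g) (D(g, T) = (-1 + g)*(2*T) = 2*T*(-1 + g))
(-89910 + f) + D(-268, y) = (-89910 - 56926) + 2*4*(-1 - 268) = -146836 + 2*4*(-269) = -146836 - 2152 = -148988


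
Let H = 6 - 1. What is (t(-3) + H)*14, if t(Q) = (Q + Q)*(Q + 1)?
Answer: 238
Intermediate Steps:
t(Q) = 2*Q*(1 + Q) (t(Q) = (2*Q)*(1 + Q) = 2*Q*(1 + Q))
H = 5
(t(-3) + H)*14 = (2*(-3)*(1 - 3) + 5)*14 = (2*(-3)*(-2) + 5)*14 = (12 + 5)*14 = 17*14 = 238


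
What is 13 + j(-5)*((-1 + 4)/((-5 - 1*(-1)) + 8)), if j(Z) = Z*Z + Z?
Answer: 28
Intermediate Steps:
j(Z) = Z + Z² (j(Z) = Z² + Z = Z + Z²)
13 + j(-5)*((-1 + 4)/((-5 - 1*(-1)) + 8)) = 13 + (-5*(1 - 5))*((-1 + 4)/((-5 - 1*(-1)) + 8)) = 13 + (-5*(-4))*(3/((-5 + 1) + 8)) = 13 + 20*(3/(-4 + 8)) = 13 + 20*(3/4) = 13 + 20*(3*(¼)) = 13 + 20*(¾) = 13 + 15 = 28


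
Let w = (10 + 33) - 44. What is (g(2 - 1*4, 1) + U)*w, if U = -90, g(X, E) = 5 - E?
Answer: 86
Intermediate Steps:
w = -1 (w = 43 - 44 = -1)
(g(2 - 1*4, 1) + U)*w = ((5 - 1*1) - 90)*(-1) = ((5 - 1) - 90)*(-1) = (4 - 90)*(-1) = -86*(-1) = 86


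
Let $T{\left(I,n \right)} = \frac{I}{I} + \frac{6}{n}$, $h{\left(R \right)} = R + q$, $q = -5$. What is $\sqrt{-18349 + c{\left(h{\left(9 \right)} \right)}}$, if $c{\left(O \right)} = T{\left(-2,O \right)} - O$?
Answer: $\frac{7 i \sqrt{1498}}{2} \approx 135.46 i$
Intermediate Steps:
$h{\left(R \right)} = -5 + R$ ($h{\left(R \right)} = R - 5 = -5 + R$)
$T{\left(I,n \right)} = 1 + \frac{6}{n}$
$c{\left(O \right)} = - O + \frac{6 + O}{O}$ ($c{\left(O \right)} = \frac{6 + O}{O} - O = - O + \frac{6 + O}{O}$)
$\sqrt{-18349 + c{\left(h{\left(9 \right)} \right)}} = \sqrt{-18349 + \left(1 - \left(-5 + 9\right) + \frac{6}{-5 + 9}\right)} = \sqrt{-18349 + \left(1 - 4 + \frac{6}{4}\right)} = \sqrt{-18349 + \left(1 - 4 + 6 \cdot \frac{1}{4}\right)} = \sqrt{-18349 + \left(1 - 4 + \frac{3}{2}\right)} = \sqrt{-18349 - \frac{3}{2}} = \sqrt{- \frac{36701}{2}} = \frac{7 i \sqrt{1498}}{2}$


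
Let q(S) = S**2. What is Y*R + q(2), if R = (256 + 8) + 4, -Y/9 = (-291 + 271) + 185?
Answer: -397976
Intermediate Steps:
Y = -1485 (Y = -9*((-291 + 271) + 185) = -9*(-20 + 185) = -9*165 = -1485)
R = 268 (R = 264 + 4 = 268)
Y*R + q(2) = -1485*268 + 2**2 = -397980 + 4 = -397976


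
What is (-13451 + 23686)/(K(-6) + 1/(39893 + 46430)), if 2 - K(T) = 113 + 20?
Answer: -883515905/11308312 ≈ -78.130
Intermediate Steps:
K(T) = -131 (K(T) = 2 - (113 + 20) = 2 - 1*133 = 2 - 133 = -131)
(-13451 + 23686)/(K(-6) + 1/(39893 + 46430)) = (-13451 + 23686)/(-131 + 1/(39893 + 46430)) = 10235/(-131 + 1/86323) = 10235/(-11308312/86323) = 10235*(-86323/11308312) = -883515905/11308312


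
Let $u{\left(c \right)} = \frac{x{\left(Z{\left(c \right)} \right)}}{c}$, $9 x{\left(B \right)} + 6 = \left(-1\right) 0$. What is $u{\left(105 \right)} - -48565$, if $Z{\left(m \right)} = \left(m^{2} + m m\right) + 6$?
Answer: $\frac{15297973}{315} \approx 48565.0$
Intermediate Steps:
$Z{\left(m \right)} = 6 + 2 m^{2}$ ($Z{\left(m \right)} = \left(m^{2} + m^{2}\right) + 6 = 2 m^{2} + 6 = 6 + 2 m^{2}$)
$x{\left(B \right)} = - \frac{2}{3}$ ($x{\left(B \right)} = - \frac{2}{3} + \frac{\left(-1\right) 0}{9} = - \frac{2}{3} + \frac{1}{9} \cdot 0 = - \frac{2}{3} + 0 = - \frac{2}{3}$)
$u{\left(c \right)} = - \frac{2}{3 c}$
$u{\left(105 \right)} - -48565 = - \frac{2}{3 \cdot 105} - -48565 = \left(- \frac{2}{3}\right) \frac{1}{105} + 48565 = - \frac{2}{315} + 48565 = \frac{15297973}{315}$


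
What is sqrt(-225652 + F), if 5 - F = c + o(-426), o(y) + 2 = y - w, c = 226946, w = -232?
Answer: I*sqrt(452397) ≈ 672.6*I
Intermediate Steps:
o(y) = 230 + y (o(y) = -2 + (y - 1*(-232)) = -2 + (y + 232) = -2 + (232 + y) = 230 + y)
F = -226745 (F = 5 - (226946 + (230 - 426)) = 5 - (226946 - 196) = 5 - 1*226750 = 5 - 226750 = -226745)
sqrt(-225652 + F) = sqrt(-225652 - 226745) = sqrt(-452397) = I*sqrt(452397)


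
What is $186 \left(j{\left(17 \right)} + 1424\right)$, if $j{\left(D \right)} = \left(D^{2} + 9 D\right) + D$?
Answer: $350238$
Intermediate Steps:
$j{\left(D \right)} = D^{2} + 10 D$
$186 \left(j{\left(17 \right)} + 1424\right) = 186 \left(17 \left(10 + 17\right) + 1424\right) = 186 \left(17 \cdot 27 + 1424\right) = 186 \left(459 + 1424\right) = 186 \cdot 1883 = 350238$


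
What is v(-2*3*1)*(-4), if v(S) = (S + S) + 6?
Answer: 24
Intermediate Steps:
v(S) = 6 + 2*S (v(S) = 2*S + 6 = 6 + 2*S)
v(-2*3*1)*(-4) = (6 + 2*(-2*3*1))*(-4) = (6 + 2*(-6*1))*(-4) = (6 + 2*(-6))*(-4) = (6 - 12)*(-4) = -6*(-4) = 24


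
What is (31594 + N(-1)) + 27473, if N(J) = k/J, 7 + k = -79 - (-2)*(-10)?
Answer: 59173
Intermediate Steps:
k = -106 (k = -7 + (-79 - (-2)*(-10)) = -7 + (-79 - 1*20) = -7 + (-79 - 20) = -7 - 99 = -106)
N(J) = -106/J
(31594 + N(-1)) + 27473 = (31594 - 106/(-1)) + 27473 = (31594 - 106*(-1)) + 27473 = (31594 + 106) + 27473 = 31700 + 27473 = 59173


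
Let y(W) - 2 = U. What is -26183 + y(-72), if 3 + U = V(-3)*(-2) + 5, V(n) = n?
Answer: -26173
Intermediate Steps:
U = 8 (U = -3 + (-3*(-2) + 5) = -3 + (6 + 5) = -3 + 11 = 8)
y(W) = 10 (y(W) = 2 + 8 = 10)
-26183 + y(-72) = -26183 + 10 = -26173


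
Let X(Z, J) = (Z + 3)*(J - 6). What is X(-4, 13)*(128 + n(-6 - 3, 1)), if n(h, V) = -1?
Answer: -889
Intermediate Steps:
X(Z, J) = (-6 + J)*(3 + Z) (X(Z, J) = (3 + Z)*(-6 + J) = (-6 + J)*(3 + Z))
X(-4, 13)*(128 + n(-6 - 3, 1)) = (-18 - 6*(-4) + 3*13 + 13*(-4))*(128 - 1) = (-18 + 24 + 39 - 52)*127 = -7*127 = -889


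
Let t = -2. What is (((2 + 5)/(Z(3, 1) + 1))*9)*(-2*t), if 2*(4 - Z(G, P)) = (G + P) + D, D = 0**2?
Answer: 84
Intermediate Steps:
D = 0
Z(G, P) = 4 - G/2 - P/2 (Z(G, P) = 4 - ((G + P) + 0)/2 = 4 - (G + P)/2 = 4 + (-G/2 - P/2) = 4 - G/2 - P/2)
(((2 + 5)/(Z(3, 1) + 1))*9)*(-2*t) = (((2 + 5)/((4 - 1/2*3 - 1/2*1) + 1))*9)*(-2*(-2)) = ((7/((4 - 3/2 - 1/2) + 1))*9)*4 = ((7/(2 + 1))*9)*4 = ((7/3)*9)*4 = 21*4 = 84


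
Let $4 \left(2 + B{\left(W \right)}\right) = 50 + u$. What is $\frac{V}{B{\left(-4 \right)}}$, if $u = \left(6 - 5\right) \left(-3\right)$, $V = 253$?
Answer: $\frac{1012}{39} \approx 25.949$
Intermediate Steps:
$u = -3$ ($u = 1 \left(-3\right) = -3$)
$B{\left(W \right)} = \frac{39}{4}$ ($B{\left(W \right)} = -2 + \frac{50 - 3}{4} = -2 + \frac{1}{4} \cdot 47 = -2 + \frac{47}{4} = \frac{39}{4}$)
$\frac{V}{B{\left(-4 \right)}} = \frac{253}{\frac{39}{4}} = 253 \cdot \frac{4}{39} = \frac{1012}{39}$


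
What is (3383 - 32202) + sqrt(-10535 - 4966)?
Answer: -28819 + I*sqrt(15501) ≈ -28819.0 + 124.5*I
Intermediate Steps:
(3383 - 32202) + sqrt(-10535 - 4966) = -28819 + sqrt(-15501) = -28819 + I*sqrt(15501)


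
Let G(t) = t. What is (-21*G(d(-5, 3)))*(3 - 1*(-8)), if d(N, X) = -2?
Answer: 462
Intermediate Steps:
(-21*G(d(-5, 3)))*(3 - 1*(-8)) = (-21*(-2))*(3 - 1*(-8)) = 42*(3 + 8) = 42*11 = 462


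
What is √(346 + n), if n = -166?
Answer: 6*√5 ≈ 13.416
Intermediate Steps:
√(346 + n) = √(346 - 166) = √180 = 6*√5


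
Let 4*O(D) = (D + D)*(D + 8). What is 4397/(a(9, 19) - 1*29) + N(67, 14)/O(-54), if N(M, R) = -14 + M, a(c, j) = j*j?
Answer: 2739335/206172 ≈ 13.287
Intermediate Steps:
a(c, j) = j²
O(D) = D*(8 + D)/2 (O(D) = ((D + D)*(D + 8))/4 = ((2*D)*(8 + D))/4 = (2*D*(8 + D))/4 = D*(8 + D)/2)
4397/(a(9, 19) - 1*29) + N(67, 14)/O(-54) = 4397/(19² - 1*29) + (-14 + 67)/(((½)*(-54)*(8 - 54))) = 4397/(361 - 29) + 53/(((½)*(-54)*(-46))) = 4397/332 + 53/1242 = 2739335/206172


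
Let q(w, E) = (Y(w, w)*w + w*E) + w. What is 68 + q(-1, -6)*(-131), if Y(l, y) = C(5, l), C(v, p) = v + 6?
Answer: 854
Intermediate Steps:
C(v, p) = 6 + v
Y(l, y) = 11 (Y(l, y) = 6 + 5 = 11)
q(w, E) = 12*w + E*w (q(w, E) = (11*w + w*E) + w = (11*w + E*w) + w = 12*w + E*w)
68 + q(-1, -6)*(-131) = 68 - (12 - 6)*(-131) = 68 - 1*6*(-131) = 68 - 6*(-131) = 68 + 786 = 854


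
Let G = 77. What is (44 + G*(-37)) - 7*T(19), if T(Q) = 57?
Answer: -3204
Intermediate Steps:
(44 + G*(-37)) - 7*T(19) = (44 + 77*(-37)) - 7*57 = (44 - 2849) - 1*399 = -2805 - 399 = -3204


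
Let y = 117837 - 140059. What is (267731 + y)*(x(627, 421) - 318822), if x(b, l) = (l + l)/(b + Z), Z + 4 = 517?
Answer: -44615888767571/570 ≈ -7.8273e+10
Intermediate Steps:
Z = 513 (Z = -4 + 517 = 513)
x(b, l) = 2*l/(513 + b) (x(b, l) = (l + l)/(b + 513) = (2*l)/(513 + b) = 2*l/(513 + b))
y = -22222
(267731 + y)*(x(627, 421) - 318822) = (267731 - 22222)*(2*421/(513 + 627) - 318822) = 245509*(2*421/1140 - 318822) = 245509*(2*421*(1/1140) - 318822) = 245509*(421/570 - 318822) = 245509*(-181728119/570) = -44615888767571/570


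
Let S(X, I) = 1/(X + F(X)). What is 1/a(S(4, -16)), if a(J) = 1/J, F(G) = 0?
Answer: 1/4 ≈ 0.25000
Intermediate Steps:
S(X, I) = 1/X (S(X, I) = 1/(X + 0) = 1/X)
1/a(S(4, -16)) = 1/(1/(1/4)) = 1/4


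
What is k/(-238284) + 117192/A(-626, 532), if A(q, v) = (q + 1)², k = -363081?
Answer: 56584498051/31026562500 ≈ 1.8237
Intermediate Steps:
A(q, v) = (1 + q)²
k/(-238284) + 117192/A(-626, 532) = -363081/(-238284) + 117192/((1 - 626)²) = -363081*(-1/238284) + 117192/((-625)²) = 121027/79428 + 117192/390625 = 56584498051/31026562500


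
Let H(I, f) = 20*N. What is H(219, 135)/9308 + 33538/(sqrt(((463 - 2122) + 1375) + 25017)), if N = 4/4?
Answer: 5/2327 + 33538*sqrt(24733)/24733 ≈ 213.26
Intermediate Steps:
N = 1 (N = 4*(1/4) = 1)
H(I, f) = 20 (H(I, f) = 20*1 = 20)
H(219, 135)/9308 + 33538/(sqrt(((463 - 2122) + 1375) + 25017)) = 20/9308 + 33538/(sqrt(((463 - 2122) + 1375) + 25017)) = 20*(1/9308) + 33538/(sqrt((-1659 + 1375) + 25017)) = 5/2327 + 33538/(sqrt(-284 + 25017)) = 5/2327 + 33538/(sqrt(24733)) = 5/2327 + 33538*(sqrt(24733)/24733) = 5/2327 + 33538*sqrt(24733)/24733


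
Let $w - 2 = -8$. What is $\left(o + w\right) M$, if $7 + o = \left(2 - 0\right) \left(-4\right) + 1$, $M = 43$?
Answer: $-860$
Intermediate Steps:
$w = -6$ ($w = 2 - 8 = -6$)
$o = -14$ ($o = -7 + \left(\left(2 - 0\right) \left(-4\right) + 1\right) = -7 + \left(\left(2 + 0\right) \left(-4\right) + 1\right) = -7 + \left(2 \left(-4\right) + 1\right) = -7 + \left(-8 + 1\right) = -7 - 7 = -14$)
$\left(o + w\right) M = \left(-14 - 6\right) 43 = \left(-20\right) 43 = -860$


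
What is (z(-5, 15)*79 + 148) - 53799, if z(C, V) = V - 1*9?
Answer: -53177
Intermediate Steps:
z(C, V) = -9 + V (z(C, V) = V - 9 = -9 + V)
(z(-5, 15)*79 + 148) - 53799 = ((-9 + 15)*79 + 148) - 53799 = (6*79 + 148) - 53799 = (474 + 148) - 53799 = 622 - 53799 = -53177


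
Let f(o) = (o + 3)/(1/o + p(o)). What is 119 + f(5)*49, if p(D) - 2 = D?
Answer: 1561/9 ≈ 173.44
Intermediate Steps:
p(D) = 2 + D
f(o) = (3 + o)/(2 + o + 1/o) (f(o) = (o + 3)/(1/o + (2 + o)) = (3 + o)/(1/o + (2 + o)) = (3 + o)/(2 + o + 1/o))
119 + f(5)*49 = 119 + (5*(3 + 5)/(1 + 5*(2 + 5)))*49 = 119 + (5*8/(1 + 5*7))*49 = 119 + (5*8/(1 + 35))*49 = 119 + (5*8/36)*49 = 119 + (5*(1/36)*8)*49 = 119 + (10/9)*49 = 119 + 490/9 = 1561/9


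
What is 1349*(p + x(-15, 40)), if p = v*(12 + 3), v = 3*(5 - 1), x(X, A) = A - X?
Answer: 317015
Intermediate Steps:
v = 12 (v = 3*4 = 12)
p = 180 (p = 12*(12 + 3) = 12*15 = 180)
1349*(p + x(-15, 40)) = 1349*(180 + (40 - 1*(-15))) = 1349*(180 + (40 + 15)) = 1349*(180 + 55) = 1349*235 = 317015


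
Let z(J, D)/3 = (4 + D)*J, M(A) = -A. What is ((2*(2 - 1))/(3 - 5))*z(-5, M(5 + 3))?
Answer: -60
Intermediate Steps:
z(J, D) = 3*J*(4 + D) (z(J, D) = 3*((4 + D)*J) = 3*(J*(4 + D)) = 3*J*(4 + D))
((2*(2 - 1))/(3 - 5))*z(-5, M(5 + 3)) = ((2*(2 - 1))/(3 - 5))*(3*(-5)*(4 - (5 + 3))) = ((2*1)/(-2))*(3*(-5)*(4 - 1*8)) = (-1/2*2)*(3*(-5)*(4 - 8)) = -3*(-5)*(-4) = -1*60 = -60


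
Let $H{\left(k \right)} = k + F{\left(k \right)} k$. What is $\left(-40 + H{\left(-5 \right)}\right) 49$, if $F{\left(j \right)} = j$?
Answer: $-980$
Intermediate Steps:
$H{\left(k \right)} = k + k^{2}$ ($H{\left(k \right)} = k + k k = k + k^{2}$)
$\left(-40 + H{\left(-5 \right)}\right) 49 = \left(-40 - 5 \left(1 - 5\right)\right) 49 = \left(-40 - -20\right) 49 = \left(-40 + 20\right) 49 = \left(-20\right) 49 = -980$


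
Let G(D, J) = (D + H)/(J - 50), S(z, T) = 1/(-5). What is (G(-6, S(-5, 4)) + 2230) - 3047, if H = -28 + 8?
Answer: -204937/251 ≈ -816.48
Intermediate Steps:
H = -20
S(z, T) = -1/5
G(D, J) = (-20 + D)/(-50 + J) (G(D, J) = (D - 20)/(J - 50) = (-20 + D)/(-50 + J))
(G(-6, S(-5, 4)) + 2230) - 3047 = ((-20 - 6)/(-50 - 1/5) + 2230) - 3047 = (-26/(-251/5) + 2230) - 3047 = (-5/251*(-26) + 2230) - 3047 = (130/251 + 2230) - 3047 = 559860/251 - 3047 = -204937/251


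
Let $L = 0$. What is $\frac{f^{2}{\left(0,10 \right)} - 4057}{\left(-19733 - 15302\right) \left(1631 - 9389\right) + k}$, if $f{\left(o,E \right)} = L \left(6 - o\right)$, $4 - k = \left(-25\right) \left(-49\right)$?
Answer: $- \frac{4057}{271800309} \approx -1.4926 \cdot 10^{-5}$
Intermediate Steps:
$k = -1221$ ($k = 4 - \left(-25\right) \left(-49\right) = 4 - 1225 = -1221$)
$f{\left(o,E \right)} = 0$ ($f{\left(o,E \right)} = 0 \left(6 - o\right) = 0$)
$\frac{f^{2}{\left(0,10 \right)} - 4057}{\left(-19733 - 15302\right) \left(1631 - 9389\right) + k} = \frac{0^{2} - 4057}{\left(-19733 - 15302\right) \left(1631 - 9389\right) - 1221} = \frac{0 - 4057}{\left(-35035\right) \left(-7758\right) - 1221} = - \frac{4057}{271801530 - 1221} = - \frac{4057}{271800309}$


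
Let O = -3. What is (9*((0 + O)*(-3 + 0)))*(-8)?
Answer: -648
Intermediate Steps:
(9*((0 + O)*(-3 + 0)))*(-8) = (9*((0 - 3)*(-3 + 0)))*(-8) = (9*(-3*(-3)))*(-8) = (9*9)*(-8) = 81*(-8) = -648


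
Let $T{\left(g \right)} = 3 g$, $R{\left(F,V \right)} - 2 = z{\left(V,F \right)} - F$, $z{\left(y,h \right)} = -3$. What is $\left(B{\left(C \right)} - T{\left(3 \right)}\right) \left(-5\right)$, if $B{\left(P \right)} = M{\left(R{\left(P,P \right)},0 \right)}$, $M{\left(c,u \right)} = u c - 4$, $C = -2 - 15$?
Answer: $65$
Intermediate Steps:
$R{\left(F,V \right)} = -1 - F$ ($R{\left(F,V \right)} = 2 - \left(3 + F\right) = -1 - F$)
$C = -17$ ($C = -2 - 15 = -17$)
$M{\left(c,u \right)} = -4 + c u$ ($M{\left(c,u \right)} = c u - 4 = -4 + c u$)
$B{\left(P \right)} = -4$ ($B{\left(P \right)} = -4 + \left(-1 - P\right) 0 = -4 + 0 = -4$)
$\left(B{\left(C \right)} - T{\left(3 \right)}\right) \left(-5\right) = \left(-4 - 3 \cdot 3\right) \left(-5\right) = \left(-4 - 9\right) \left(-5\right) = \left(-13\right) \left(-5\right) = 65$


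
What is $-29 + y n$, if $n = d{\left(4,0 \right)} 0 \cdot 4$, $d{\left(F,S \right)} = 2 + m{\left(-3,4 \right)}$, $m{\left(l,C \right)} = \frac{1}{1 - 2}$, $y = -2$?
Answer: $-29$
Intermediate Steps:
$m{\left(l,C \right)} = -1$ ($m{\left(l,C \right)} = \frac{1}{-1} = -1$)
$d{\left(F,S \right)} = 1$ ($d{\left(F,S \right)} = 2 - 1 = 1$)
$n = 0$ ($n = 1 \cdot 0 \cdot 4 = 0 \cdot 4 = 0$)
$-29 + y n = -29 - 0 = -29 + 0 = -29$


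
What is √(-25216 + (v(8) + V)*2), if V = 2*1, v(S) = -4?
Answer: 2*I*√6305 ≈ 158.81*I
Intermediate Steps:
V = 2
√(-25216 + (v(8) + V)*2) = √(-25216 + (-4 + 2)*2) = √(-25216 - 2*2) = √(-25216 - 4) = √(-25220) = 2*I*√6305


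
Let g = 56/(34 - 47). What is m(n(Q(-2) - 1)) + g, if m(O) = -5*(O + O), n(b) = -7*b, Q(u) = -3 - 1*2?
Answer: -5516/13 ≈ -424.31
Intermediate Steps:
Q(u) = -5 (Q(u) = -3 - 2 = -5)
m(O) = -10*O
g = -56/13 (g = 56/(-13) = 56*(-1/13) = -56/13 ≈ -4.3077)
m(n(Q(-2) - 1)) + g = -(-70)*(-5 - 1) - 56/13 = -(-70)*(-6) - 56/13 = -10*42 - 56/13 = -420 - 56/13 = -5516/13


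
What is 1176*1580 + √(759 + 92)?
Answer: 1858080 + √851 ≈ 1.8581e+6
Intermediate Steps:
1176*1580 + √(759 + 92) = 1858080 + √851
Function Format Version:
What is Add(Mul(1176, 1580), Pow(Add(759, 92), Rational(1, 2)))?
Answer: Add(1858080, Pow(851, Rational(1, 2))) ≈ 1.8581e+6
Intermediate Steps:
Add(Mul(1176, 1580), Pow(Add(759, 92), Rational(1, 2))) = Add(1858080, Pow(851, Rational(1, 2)))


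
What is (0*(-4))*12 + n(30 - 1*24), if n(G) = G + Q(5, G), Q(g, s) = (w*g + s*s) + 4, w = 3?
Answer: 61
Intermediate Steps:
Q(g, s) = 4 + s**2 + 3*g (Q(g, s) = (3*g + s*s) + 4 = (3*g + s**2) + 4 = (s**2 + 3*g) + 4 = 4 + s**2 + 3*g)
n(G) = 19 + G + G**2 (n(G) = G + (4 + G**2 + 3*5) = G + (4 + G**2 + 15) = G + (19 + G**2) = 19 + G + G**2)
(0*(-4))*12 + n(30 - 1*24) = (0*(-4))*12 + (19 + (30 - 1*24) + (30 - 1*24)**2) = 0*12 + (19 + (30 - 24) + (30 - 24)**2) = 0 + (19 + 6 + 6**2) = 0 + (19 + 6 + 36) = 0 + 61 = 61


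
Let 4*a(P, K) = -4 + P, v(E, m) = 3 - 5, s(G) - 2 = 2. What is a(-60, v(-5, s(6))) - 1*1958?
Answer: -1974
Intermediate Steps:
s(G) = 4 (s(G) = 2 + 2 = 4)
v(E, m) = -2
a(P, K) = -1 + P/4 (a(P, K) = (-4 + P)/4 = -1 + P/4)
a(-60, v(-5, s(6))) - 1*1958 = (-1 + (¼)*(-60)) - 1*1958 = (-1 - 15) - 1958 = -16 - 1958 = -1974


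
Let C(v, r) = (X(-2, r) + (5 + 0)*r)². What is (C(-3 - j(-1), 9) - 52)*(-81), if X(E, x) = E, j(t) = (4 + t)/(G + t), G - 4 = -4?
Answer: -145557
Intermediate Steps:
G = 0 (G = 4 - 4 = 0)
j(t) = (4 + t)/t (j(t) = (4 + t)/(0 + t) = (4 + t)/t)
C(v, r) = (-2 + 5*r)² (C(v, r) = (-2 + (5 + 0)*r)² = (-2 + 5*r)²)
(C(-3 - j(-1), 9) - 52)*(-81) = ((-2 + 5*9)² - 52)*(-81) = ((-2 + 45)² - 52)*(-81) = (43² - 52)*(-81) = (1849 - 52)*(-81) = 1797*(-81) = -145557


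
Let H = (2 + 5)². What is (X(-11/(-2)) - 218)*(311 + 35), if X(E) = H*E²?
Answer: 874861/2 ≈ 4.3743e+5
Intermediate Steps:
H = 49 (H = 7² = 49)
X(E) = 49*E²
(X(-11/(-2)) - 218)*(311 + 35) = (49*(-11/(-2))² - 218)*(311 + 35) = (49*(-11*(-½))² - 218)*346 = (49*(11/2)² - 218)*346 = (49*(121/4) - 218)*346 = (5929/4 - 218)*346 = (5057/4)*346 = 874861/2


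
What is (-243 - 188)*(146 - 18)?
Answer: -55168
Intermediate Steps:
(-243 - 188)*(146 - 18) = -431*128 = -55168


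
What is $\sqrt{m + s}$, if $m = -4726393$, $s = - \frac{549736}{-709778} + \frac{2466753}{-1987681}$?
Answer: $\frac{i \sqrt{2351842979201675079112891435814}}{705406122409} \approx 2174.0 i$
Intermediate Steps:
$s = - \frac{329073604309}{705406122409}$ ($s = \left(-549736\right) \left(- \frac{1}{709778}\right) + 2466753 \left(- \frac{1}{1987681}\right) = \frac{274868}{354889} - \frac{2466753}{1987681} = - \frac{329073604309}{705406122409} \approx -0.4665$)
$\sqrt{m + s} = \sqrt{-4726393 - \frac{329073604309}{705406122409}} = \sqrt{- \frac{3334026888184645046}{705406122409}} = \frac{i \sqrt{2351842979201675079112891435814}}{705406122409}$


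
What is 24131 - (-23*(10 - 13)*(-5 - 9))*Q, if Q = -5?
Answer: 19301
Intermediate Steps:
24131 - (-23*(10 - 13)*(-5 - 9))*Q = 24131 - (-23*(10 - 13)*(-5 - 9))*(-5) = 24131 - (-(-69)*(-14))*(-5) = 24131 - (-23*42)*(-5) = 24131 - (-966)*(-5) = 24131 - 1*4830 = 24131 - 4830 = 19301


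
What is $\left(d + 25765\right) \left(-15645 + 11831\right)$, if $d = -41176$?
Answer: $58777554$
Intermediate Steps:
$\left(d + 25765\right) \left(-15645 + 11831\right) = \left(-41176 + 25765\right) \left(-15645 + 11831\right) = \left(-15411\right) \left(-3814\right) = 58777554$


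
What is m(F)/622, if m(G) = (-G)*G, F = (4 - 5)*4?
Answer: -8/311 ≈ -0.025723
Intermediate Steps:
F = -4 (F = -1*4 = -4)
m(G) = -G²
m(F)/622 = -1*(-4)²/622 = -1*16*(1/622) = -16*1/622 = -8/311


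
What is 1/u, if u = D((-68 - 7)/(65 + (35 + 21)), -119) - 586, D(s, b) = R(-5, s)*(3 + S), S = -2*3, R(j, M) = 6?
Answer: -1/604 ≈ -0.0016556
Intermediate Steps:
S = -6
D(s, b) = -18 (D(s, b) = 6*(3 - 6) = 6*(-3) = -18)
u = -604 (u = -18 - 586 = -604)
1/u = 1/(-604) = -1/604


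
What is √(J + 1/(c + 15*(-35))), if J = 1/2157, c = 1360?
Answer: 4*√336804765/1801095 ≈ 0.040758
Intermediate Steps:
J = 1/2157 ≈ 0.00046361
√(J + 1/(c + 15*(-35))) = √(1/2157 + 1/(1360 + 15*(-35))) = √(1/2157 + 1/(1360 - 525)) = √(1/2157 + 1/835) = √(2992/1801095) = 4*√336804765/1801095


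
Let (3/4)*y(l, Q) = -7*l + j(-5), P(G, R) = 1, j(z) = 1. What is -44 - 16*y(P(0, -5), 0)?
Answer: 84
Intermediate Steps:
y(l, Q) = 4/3 - 28*l/3 (y(l, Q) = 4*(-7*l + 1)/3 = 4*(1 - 7*l)/3 = 4/3 - 28*l/3)
-44 - 16*y(P(0, -5), 0) = -44 - 16*(4/3 - 28/3*1) = -44 - 16*(4/3 - 28/3) = -44 - 16*(-8) = -44 + 128 = 84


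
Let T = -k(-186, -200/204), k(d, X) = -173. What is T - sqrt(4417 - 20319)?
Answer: 173 - I*sqrt(15902) ≈ 173.0 - 126.1*I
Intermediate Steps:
T = 173 (T = -1*(-173) = 173)
T - sqrt(4417 - 20319) = 173 - sqrt(4417 - 20319) = 173 - sqrt(-15902) = 173 - I*sqrt(15902)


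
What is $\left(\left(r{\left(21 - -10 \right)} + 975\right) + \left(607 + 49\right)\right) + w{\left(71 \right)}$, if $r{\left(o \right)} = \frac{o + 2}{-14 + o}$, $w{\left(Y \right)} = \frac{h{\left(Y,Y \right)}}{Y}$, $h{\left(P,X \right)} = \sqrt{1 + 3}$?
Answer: $\frac{1970994}{1207} \approx 1633.0$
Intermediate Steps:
$h{\left(P,X \right)} = 2$ ($h{\left(P,X \right)} = \sqrt{4} = 2$)
$w{\left(Y \right)} = \frac{2}{Y}$
$r{\left(o \right)} = \frac{2 + o}{-14 + o}$
$\left(\left(r{\left(21 - -10 \right)} + 975\right) + \left(607 + 49\right)\right) + w{\left(71 \right)} = \left(\left(\frac{2 + \left(21 - -10\right)}{-14 + \left(21 - -10\right)} + 975\right) + \left(607 + 49\right)\right) + \frac{2}{71} = \left(\left(\frac{2 + \left(21 + 10\right)}{-14 + \left(21 + 10\right)} + 975\right) + 656\right) + 2 \cdot \frac{1}{71} = \left(\left(\frac{2 + 31}{-14 + 31} + 975\right) + 656\right) + \frac{2}{71} = \left(\left(\frac{1}{17} \cdot 33 + 975\right) + 656\right) + \frac{2}{71} = \left(\left(\frac{33}{17} + 975\right) + 656\right) + \frac{2}{71} = \left(\frac{16608}{17} + 656\right) + \frac{2}{71} = \frac{27760}{17} + \frac{2}{71} = \frac{1970994}{1207}$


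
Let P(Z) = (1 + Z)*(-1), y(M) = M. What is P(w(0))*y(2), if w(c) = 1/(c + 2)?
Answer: -3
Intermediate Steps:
w(c) = 1/(2 + c)
P(Z) = -1 - Z
P(w(0))*y(2) = (-1 - 1/(2 + 0))*2 = (-1 - 1/2)*2 = (-1 - 1*½)*2 = (-1 - ½)*2 = -3/2*2 = -3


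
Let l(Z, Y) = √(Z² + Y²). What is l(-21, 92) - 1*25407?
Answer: -25407 + √8905 ≈ -25313.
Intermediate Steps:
l(Z, Y) = √(Y² + Z²)
l(-21, 92) - 1*25407 = √(92² + (-21)²) - 1*25407 = √(8464 + 441) - 25407 = √8905 - 25407 = -25407 + √8905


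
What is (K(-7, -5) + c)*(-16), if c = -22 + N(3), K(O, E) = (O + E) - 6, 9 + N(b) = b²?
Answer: 640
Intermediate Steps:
N(b) = -9 + b²
K(O, E) = -6 + E + O (K(O, E) = (E + O) - 6 = -6 + E + O)
c = -22 (c = -22 + (-9 + 3²) = -22 + (-9 + 9) = -22 + 0 = -22)
(K(-7, -5) + c)*(-16) = ((-6 - 5 - 7) - 22)*(-16) = (-18 - 22)*(-16) = -40*(-16) = 640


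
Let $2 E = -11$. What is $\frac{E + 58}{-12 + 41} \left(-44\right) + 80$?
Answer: $\frac{10}{29} \approx 0.34483$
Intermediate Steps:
$E = - \frac{11}{2}$ ($E = \frac{1}{2} \left(-11\right) = - \frac{11}{2} \approx -5.5$)
$\frac{E + 58}{-12 + 41} \left(-44\right) + 80 = \frac{- \frac{11}{2} + 58}{-12 + 41} \left(-44\right) + 80 = \frac{105}{2 \cdot 29} \left(-44\right) + 80 = \frac{105}{2} \cdot \frac{1}{29} \left(-44\right) + 80 = \frac{105}{58} \left(-44\right) + 80 = - \frac{2310}{29} + 80 = \frac{10}{29}$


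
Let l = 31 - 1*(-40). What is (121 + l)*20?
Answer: 3840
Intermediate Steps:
l = 71 (l = 31 + 40 = 71)
(121 + l)*20 = (121 + 71)*20 = 192*20 = 3840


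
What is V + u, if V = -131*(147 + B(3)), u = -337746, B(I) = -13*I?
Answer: -351894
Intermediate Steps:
V = -14148 (V = -131*(147 - 13*3) = -131*(147 - 39) = -131*108 = -14148)
V + u = -14148 - 337746 = -351894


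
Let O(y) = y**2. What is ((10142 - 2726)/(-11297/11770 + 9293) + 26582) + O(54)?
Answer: 97763766218/3314161 ≈ 29499.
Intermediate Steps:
((10142 - 2726)/(-11297/11770 + 9293) + 26582) + O(54) = ((10142 - 2726)/(-11297/11770 + 9293) + 26582) + 54**2 = (7416/(-11297*1/11770 + 9293) + 26582) + 2916 = (7416/(-1027/1070 + 9293) + 26582) + 2916 = (7416/(9942483/1070) + 26582) + 2916 = (7416*(1070/9942483) + 26582) + 2916 = (2645040/3314161 + 26582) + 2916 = 88099672742/3314161 + 2916 = 97763766218/3314161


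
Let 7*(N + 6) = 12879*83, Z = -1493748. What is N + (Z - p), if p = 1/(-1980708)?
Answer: -18593541803261/13864956 ≈ -1.3410e+6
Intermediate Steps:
N = 1068915/7 (N = -6 + (12879*83)/7 = -6 + (1/7)*1068957 = -6 + 1068957/7 = 1068915/7 ≈ 1.5270e+5)
p = -1/1980708 ≈ -5.0487e-7
N + (Z - p) = 1068915/7 + (-1493748 - 1*(-1/1980708)) = 1068915/7 + (-1493748 + 1/1980708) = 1068915/7 - 2958678613583/1980708 = -18593541803261/13864956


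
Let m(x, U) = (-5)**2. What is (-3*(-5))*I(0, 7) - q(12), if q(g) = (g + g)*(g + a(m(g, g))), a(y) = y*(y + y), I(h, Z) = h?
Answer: -30288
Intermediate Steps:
m(x, U) = 25
a(y) = 2*y**2 (a(y) = y*(2*y) = 2*y**2)
q(g) = 2*g*(1250 + g) (q(g) = (g + g)*(g + 2*25**2) = (2*g)*(g + 2*625) = (2*g)*(g + 1250) = (2*g)*(1250 + g) = 2*g*(1250 + g))
(-3*(-5))*I(0, 7) - q(12) = -3*(-5)*0 - 2*12*(1250 + 12) = 15*0 - 2*12*1262 = 0 - 1*30288 = 0 - 30288 = -30288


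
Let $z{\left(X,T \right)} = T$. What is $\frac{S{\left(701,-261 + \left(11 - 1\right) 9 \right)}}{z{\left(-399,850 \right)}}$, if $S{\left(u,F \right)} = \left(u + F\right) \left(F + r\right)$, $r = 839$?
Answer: $\frac{35404}{85} \approx 416.52$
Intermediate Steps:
$S{\left(u,F \right)} = \left(839 + F\right) \left(F + u\right)$ ($S{\left(u,F \right)} = \left(u + F\right) \left(F + 839\right) = \left(F + u\right) \left(839 + F\right) = \left(839 + F\right) \left(F + u\right)$)
$\frac{S{\left(701,-261 + \left(11 - 1\right) 9 \right)}}{z{\left(-399,850 \right)}} = \frac{\left(-261 + \left(11 - 1\right) 9\right)^{2} + 839 \left(-261 + \left(11 - 1\right) 9\right) + 839 \cdot 701 + \left(-261 + \left(11 - 1\right) 9\right) 701}{850} = \left(\left(-261 + 10 \cdot 9\right)^{2} + 839 \left(-261 + 10 \cdot 9\right) + 588139 + \left(-261 + 10 \cdot 9\right) 701\right) \frac{1}{850} = \left(\left(-261 + 90\right)^{2} + 839 \left(-261 + 90\right) + 588139 + \left(-261 + 90\right) 701\right) \frac{1}{850} = \left(\left(-171\right)^{2} + 839 \left(-171\right) + 588139 - 119871\right) \frac{1}{850} = \left(29241 - 143469 + 588139 - 119871\right) \frac{1}{850} = 354040 \cdot \frac{1}{850} = \frac{35404}{85}$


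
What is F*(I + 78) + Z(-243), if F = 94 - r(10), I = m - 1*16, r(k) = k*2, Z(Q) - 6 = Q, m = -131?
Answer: -5343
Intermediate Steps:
Z(Q) = 6 + Q
r(k) = 2*k
I = -147 (I = -131 - 1*16 = -131 - 16 = -147)
F = 74 (F = 94 - 2*10 = 94 - 1*20 = 94 - 20 = 74)
F*(I + 78) + Z(-243) = 74*(-147 + 78) + (6 - 243) = 74*(-69) - 237 = -5106 - 237 = -5343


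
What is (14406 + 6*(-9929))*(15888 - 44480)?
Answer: 1291443456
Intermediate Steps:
(14406 + 6*(-9929))*(15888 - 44480) = (14406 - 59574)*(-28592) = -45168*(-28592) = 1291443456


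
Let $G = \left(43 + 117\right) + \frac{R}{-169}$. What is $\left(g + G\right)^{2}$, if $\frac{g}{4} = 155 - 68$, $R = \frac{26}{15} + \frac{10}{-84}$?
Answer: $\frac{36114414763729}{139948900} \approx 2.5805 \cdot 10^{5}$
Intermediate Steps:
$R = \frac{113}{70}$ ($R = 26 \cdot \frac{1}{15} + 10 \left(- \frac{1}{84}\right) = \frac{26}{15} - \frac{5}{42} = \frac{113}{70} \approx 1.6143$)
$g = 348$ ($g = 4 \left(155 - 68\right) = 4 \cdot 87 = 348$)
$G = \frac{1892687}{11830}$ ($G = \left(43 + 117\right) + \frac{113}{70 \left(-169\right)} = 160 + \frac{113}{70} \left(- \frac{1}{169}\right) = 160 - \frac{113}{11830} = \frac{1892687}{11830} \approx 159.99$)
$\left(g + G\right)^{2} = \left(348 + \frac{1892687}{11830}\right)^{2} = \left(\frac{6009527}{11830}\right)^{2} = \frac{36114414763729}{139948900}$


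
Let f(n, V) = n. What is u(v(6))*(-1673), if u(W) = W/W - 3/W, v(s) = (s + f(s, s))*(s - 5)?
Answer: -5019/4 ≈ -1254.8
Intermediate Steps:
v(s) = 2*s*(-5 + s) (v(s) = (s + s)*(s - 5) = (2*s)*(-5 + s) = 2*s*(-5 + s))
u(W) = 1 - 3/W
u(v(6))*(-1673) = ((-3 + 2*6*(-5 + 6))/((2*6*(-5 + 6))))*(-1673) = ((-3 + 2*6*1)/((2*6*1)))*(-1673) = ((-3 + 12)/12)*(-1673) = ((1/12)*9)*(-1673) = (¾)*(-1673) = -5019/4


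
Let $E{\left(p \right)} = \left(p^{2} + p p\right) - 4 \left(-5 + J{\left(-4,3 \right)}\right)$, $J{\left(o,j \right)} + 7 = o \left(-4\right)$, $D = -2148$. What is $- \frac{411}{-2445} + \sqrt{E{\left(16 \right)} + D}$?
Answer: $\frac{137}{815} + 2 i \sqrt{413} \approx 0.1681 + 40.645 i$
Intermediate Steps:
$J{\left(o,j \right)} = -7 - 4 o$ ($J{\left(o,j \right)} = -7 + o \left(-4\right) = -7 - 4 o$)
$E{\left(p \right)} = -16 + 2 p^{2}$ ($E{\left(p \right)} = \left(p^{2} + p p\right) - 4 \left(-5 - -9\right) = \left(p^{2} + p^{2}\right) - 4 \left(-5 + \left(-7 + 16\right)\right) = 2 p^{2} - 4 \left(-5 + 9\right) = 2 p^{2} - 16 = -16 + 2 p^{2}$)
$- \frac{411}{-2445} + \sqrt{E{\left(16 \right)} + D} = - \frac{411}{-2445} + \sqrt{\left(-16 + 2 \cdot 16^{2}\right) - 2148} = \left(-411\right) \left(- \frac{1}{2445}\right) + \sqrt{\left(-16 + 2 \cdot 256\right) - 2148} = \frac{137}{815} + \sqrt{\left(-16 + 512\right) - 2148} = \frac{137}{815} + \sqrt{496 - 2148} = \frac{137}{815} + \sqrt{-1652} = \frac{137}{815} + 2 i \sqrt{413}$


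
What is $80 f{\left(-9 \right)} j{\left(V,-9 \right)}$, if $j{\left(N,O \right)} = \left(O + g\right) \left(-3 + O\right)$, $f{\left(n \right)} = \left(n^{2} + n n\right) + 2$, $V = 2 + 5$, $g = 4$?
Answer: $787200$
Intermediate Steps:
$V = 7$
$f{\left(n \right)} = 2 + 2 n^{2}$ ($f{\left(n \right)} = \left(n^{2} + n^{2}\right) + 2 = 2 n^{2} + 2 = 2 + 2 n^{2}$)
$j{\left(N,O \right)} = \left(-3 + O\right) \left(4 + O\right)$ ($j{\left(N,O \right)} = \left(O + 4\right) \left(-3 + O\right) = \left(4 + O\right) \left(-3 + O\right) = \left(-3 + O\right) \left(4 + O\right)$)
$80 f{\left(-9 \right)} j{\left(V,-9 \right)} = 80 \left(2 + 2 \left(-9\right)^{2}\right) \left(-12 - 9 + \left(-9\right)^{2}\right) = 80 \left(2 + 2 \cdot 81\right) \left(-12 - 9 + 81\right) = 80 \left(2 + 162\right) 60 = 80 \cdot 164 \cdot 60 = 13120 \cdot 60 = 787200$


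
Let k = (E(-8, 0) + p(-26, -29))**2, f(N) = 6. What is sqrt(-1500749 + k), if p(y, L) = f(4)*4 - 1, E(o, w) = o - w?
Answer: 2*I*sqrt(375131) ≈ 1225.0*I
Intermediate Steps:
p(y, L) = 23 (p(y, L) = 6*4 - 1 = 24 - 1 = 23)
k = 225 (k = ((-8 - 1*0) + 23)**2 = ((-8 + 0) + 23)**2 = (-8 + 23)**2 = 15**2 = 225)
sqrt(-1500749 + k) = sqrt(-1500749 + 225) = sqrt(-1500524) = 2*I*sqrt(375131)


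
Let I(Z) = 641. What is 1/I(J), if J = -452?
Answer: 1/641 ≈ 0.0015601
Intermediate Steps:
1/I(J) = 1/641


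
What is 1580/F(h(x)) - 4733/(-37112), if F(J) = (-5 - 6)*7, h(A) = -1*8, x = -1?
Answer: -58272519/2857624 ≈ -20.392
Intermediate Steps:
h(A) = -8
F(J) = -77 (F(J) = -11*7 = -77)
1580/F(h(x)) - 4733/(-37112) = 1580/(-77) - 4733/(-37112) = 1580*(-1/77) - 4733*(-1/37112) = -1580/77 + 4733/37112 = -58272519/2857624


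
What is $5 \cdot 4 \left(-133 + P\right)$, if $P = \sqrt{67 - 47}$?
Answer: $-2660 + 40 \sqrt{5} \approx -2570.6$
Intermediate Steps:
$P = 2 \sqrt{5}$ ($P = \sqrt{20} = 2 \sqrt{5} \approx 4.4721$)
$5 \cdot 4 \left(-133 + P\right) = 5 \cdot 4 \left(-133 + 2 \sqrt{5}\right) = 20 \left(-133 + 2 \sqrt{5}\right) = -2660 + 40 \sqrt{5}$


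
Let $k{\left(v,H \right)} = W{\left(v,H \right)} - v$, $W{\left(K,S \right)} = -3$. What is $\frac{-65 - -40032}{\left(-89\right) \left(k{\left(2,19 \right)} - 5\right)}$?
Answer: $\frac{39967}{890} \approx 44.907$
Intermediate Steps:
$k{\left(v,H \right)} = -3 - v$
$\frac{-65 - -40032}{\left(-89\right) \left(k{\left(2,19 \right)} - 5\right)} = \frac{-65 - -40032}{\left(-89\right) \left(\left(-3 - 2\right) - 5\right)} = \frac{-65 + 40032}{\left(-89\right) \left(\left(-3 - 2\right) - 5\right)} = \frac{39967}{\left(-89\right) \left(-5 - 5\right)} = \frac{39967}{\left(-89\right) \left(-10\right)} = \frac{39967}{890}$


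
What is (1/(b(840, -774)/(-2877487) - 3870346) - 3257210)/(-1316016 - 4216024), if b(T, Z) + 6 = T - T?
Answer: 1909217121656918613/3242611156692415360 ≈ 0.58879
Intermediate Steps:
b(T, Z) = -6 (b(T, Z) = -6 + (T - T) = -6 + 0 = -6)
(1/(b(840, -774)/(-2877487) - 3870346) - 3257210)/(-1316016 - 4216024) = (1/(-6/(-2877487) - 3870346) - 3257210)/(-1316016 - 4216024) = (1/(-6*(-1/2877487) - 3870346) - 3257210)/(-5532040) = (1/(6/2877487 - 3870346) - 3257210)*(-1/5532040) = (1/(-11136870300496/2877487) - 3257210)*(-1/5532040) = (-2877487/11136870300496 - 3257210)*(-1/5532040) = -36275125311481453647/11136870300496*(-1/5532040) = 1909217121656918613/3242611156692415360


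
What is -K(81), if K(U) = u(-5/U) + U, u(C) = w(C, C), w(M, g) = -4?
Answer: -77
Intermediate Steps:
u(C) = -4
K(U) = -4 + U
-K(81) = -(-4 + 81) = -1*77 = -77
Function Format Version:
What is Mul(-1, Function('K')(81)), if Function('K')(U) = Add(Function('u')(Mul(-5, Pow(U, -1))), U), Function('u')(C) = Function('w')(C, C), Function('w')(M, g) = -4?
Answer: -77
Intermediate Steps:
Function('u')(C) = -4
Function('K')(U) = Add(-4, U)
Mul(-1, Function('K')(81)) = Mul(-1, Add(-4, 81)) = Mul(-1, 77) = -77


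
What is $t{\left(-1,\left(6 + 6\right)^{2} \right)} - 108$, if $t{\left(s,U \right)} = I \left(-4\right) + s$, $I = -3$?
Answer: $-97$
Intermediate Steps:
$t{\left(s,U \right)} = 12 + s$ ($t{\left(s,U \right)} = \left(-3\right) \left(-4\right) + s = 12 + s$)
$t{\left(-1,\left(6 + 6\right)^{2} \right)} - 108 = \left(12 - 1\right) - 108 = 11 - 108 = -97$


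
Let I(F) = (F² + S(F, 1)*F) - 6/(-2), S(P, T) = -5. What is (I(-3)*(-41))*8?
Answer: -8856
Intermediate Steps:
I(F) = 3 + F² - 5*F (I(F) = (F² - 5*F) - 6/(-2) = (F² - 5*F) - 6*(-½) = (F² - 5*F) + 3 = 3 + F² - 5*F)
(I(-3)*(-41))*8 = ((3 + (-3)² - 5*(-3))*(-41))*8 = ((3 + 9 + 15)*(-41))*8 = (27*(-41))*8 = -1107*8 = -8856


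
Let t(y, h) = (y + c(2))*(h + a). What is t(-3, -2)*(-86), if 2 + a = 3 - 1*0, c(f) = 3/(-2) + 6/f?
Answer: -129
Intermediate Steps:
c(f) = -3/2 + 6/f (c(f) = 3*(-1/2) + 6/f = -3/2 + 6/f)
a = 1 (a = -2 + (3 - 1*0) = -2 + (3 + 0) = -2 + 3 = 1)
t(y, h) = (1 + h)*(3/2 + y) (t(y, h) = (y + (-3/2 + 6/2))*(h + 1) = (y + (-3/2 + 6*(1/2)))*(1 + h) = (y + (-3/2 + 3))*(1 + h) = (y + 3/2)*(1 + h) = (3/2 + y)*(1 + h) = (1 + h)*(3/2 + y))
t(-3, -2)*(-86) = (3/2 - 3 + (3/2)*(-2) - 2*(-3))*(-86) = (3/2 - 3 - 3 + 6)*(-86) = (3/2)*(-86) = -129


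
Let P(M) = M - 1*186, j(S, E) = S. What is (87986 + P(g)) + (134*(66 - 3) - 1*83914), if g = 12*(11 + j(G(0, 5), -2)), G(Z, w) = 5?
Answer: 12520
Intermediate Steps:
g = 192 (g = 12*(11 + 5) = 12*16 = 192)
P(M) = -186 + M (P(M) = M - 186 = -186 + M)
(87986 + P(g)) + (134*(66 - 3) - 1*83914) = (87986 + (-186 + 192)) + (134*(66 - 3) - 1*83914) = (87986 + 6) + (134*63 - 83914) = 87992 + (8442 - 83914) = 87992 - 75472 = 12520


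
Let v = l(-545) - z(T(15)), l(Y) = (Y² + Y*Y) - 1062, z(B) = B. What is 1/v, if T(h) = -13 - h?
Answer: 1/593016 ≈ 1.6863e-6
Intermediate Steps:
l(Y) = -1062 + 2*Y² (l(Y) = (Y² + Y²) - 1062 = 2*Y² - 1062 = -1062 + 2*Y²)
v = 593016 (v = (-1062 + 2*(-545)²) - (-13 - 1*15) = (-1062 + 2*297025) - (-13 - 15) = (-1062 + 594050) - 1*(-28) = 592988 + 28 = 593016)
1/v = 1/593016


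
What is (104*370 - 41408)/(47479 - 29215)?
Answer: -122/761 ≈ -0.16032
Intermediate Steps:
(104*370 - 41408)/(47479 - 29215) = (38480 - 41408)/18264 = -2928*1/18264 = -122/761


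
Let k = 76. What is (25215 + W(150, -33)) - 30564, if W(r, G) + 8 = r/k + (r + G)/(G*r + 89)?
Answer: -989174197/184718 ≈ -5355.0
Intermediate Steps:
W(r, G) = -8 + r/76 + (G + r)/(89 + G*r) (W(r, G) = -8 + (r/76 + (r + G)/(G*r + 89)) = -8 + (r*(1/76) + (G + r)/(89 + G*r)) = -8 + (r/76 + (G + r)/(89 + G*r)) = -8 + r/76 + (G + r)/(89 + G*r))
(25215 + W(150, -33)) - 30564 = (25215 + (-54112 + 76*(-33) + 165*150 - 33*150² - 608*(-33)*150)/(76*(89 - 33*150))) - 30564 = (25215 + (-54112 - 2508 + 24750 - 33*22500 + 3009600)/(76*(89 - 4950))) - 30564 = (25215 + (1/76)*(-54112 - 2508 + 24750 - 742500 + 3009600)/(-4861)) - 30564 = (25215 + (1/76)*(-1/4861)*2235230) - 30564 = (25215 - 1117615/184718) - 30564 = 4656546755/184718 - 30564 = -989174197/184718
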